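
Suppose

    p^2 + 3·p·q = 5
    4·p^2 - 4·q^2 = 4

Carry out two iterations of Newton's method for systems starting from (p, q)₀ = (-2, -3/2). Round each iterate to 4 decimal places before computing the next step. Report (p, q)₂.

(-1.3105, -0.8497)

At (-2, -3/2): F = (8.0000, 3.0000).
Jacobian J = [[2·p + 3·q, 3·p], [8·p, -8·q]].
At the point, J = [[-8.5000, -6.0000], [-16.0000, 12.0000]] (det J = -198.0000).
Solving J·Δ = −F gives Δ = (0.5758, 0.5177).
Then the next iterate is (p, q)₁ = (-1.4242, -0.9823).
Round to (-1.4242, -0.9823) and repeat: F = (1.225321, 0.253729), J = [[-5.7953, -4.2726], [-11.3936, 7.8584]].
Δ = (0.1137, 0.1326), so (p, q)₂ = (-1.3105, -0.8497).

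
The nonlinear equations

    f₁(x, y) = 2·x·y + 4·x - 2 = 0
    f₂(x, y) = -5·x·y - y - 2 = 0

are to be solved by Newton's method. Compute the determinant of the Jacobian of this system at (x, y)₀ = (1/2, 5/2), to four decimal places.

J = [[2·y + 4, 2·x], [-5·y, -5·x - 1]].
At the point, J = [[9.0000, 1.0000], [-12.5000, -3.5000]].
det J = -19.0000.

-19.0000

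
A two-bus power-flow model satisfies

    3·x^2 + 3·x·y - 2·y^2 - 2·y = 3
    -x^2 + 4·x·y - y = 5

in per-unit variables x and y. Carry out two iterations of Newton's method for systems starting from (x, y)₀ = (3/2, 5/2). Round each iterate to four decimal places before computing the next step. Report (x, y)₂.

At (3/2, 5/2): F = (-2.5000, 5.2500).
Jacobian J = [[6·x + 3·y, 3·x - 4·y - 2], [-2·x + 4·y, 4·x - 1]].
At the point, J = [[16.5000, -7.5000], [7.0000, 5.0000]] (det J = 135.0000).
Solving J·Δ = −F gives Δ = (-0.1991, -0.7713).
Then the next iterate is (x, y)₁ = (1.3009, 1.7287).
Round to (1.3009, 1.7287) and repeat: F = (-0.610587, 0.574423), J = [[12.9915, -5.0121], [4.3130, 4.2036]].
Δ = (-0.0041, -0.1324), so (x, y)₂ = (1.2968, 1.5963).

(1.2968, 1.5963)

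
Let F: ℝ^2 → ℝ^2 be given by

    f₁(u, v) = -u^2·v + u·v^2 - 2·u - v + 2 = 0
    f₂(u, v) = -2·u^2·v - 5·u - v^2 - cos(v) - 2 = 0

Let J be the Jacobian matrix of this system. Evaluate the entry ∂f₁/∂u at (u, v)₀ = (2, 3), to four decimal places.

-5.0000

∂f₁/∂u = -2·u·v + v^2 - 2.
At (2, 3) this is -5.0000.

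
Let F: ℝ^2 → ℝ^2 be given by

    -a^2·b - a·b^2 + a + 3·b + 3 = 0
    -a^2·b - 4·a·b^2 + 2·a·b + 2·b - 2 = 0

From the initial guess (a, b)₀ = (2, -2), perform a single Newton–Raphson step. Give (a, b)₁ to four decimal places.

(1.0866, -1.2047)

At (2, -2): F = (-1.0000, -38.0000).
Jacobian J = [[-2·a·b - b^2 + 1, -a^2 - 2·a·b + 3], [-2·a·b - 4·b^2 + 2·b, -a^2 - 8·a·b + 2·a + 2]].
At the point, J = [[5.0000, 7.0000], [-12.0000, 34.0000]] (det J = 254.0000).
Solving J·Δ = −F gives Δ = (-0.9134, 0.7953).
Then the next iterate is (a, b)₁ = (1.0866, -1.2047).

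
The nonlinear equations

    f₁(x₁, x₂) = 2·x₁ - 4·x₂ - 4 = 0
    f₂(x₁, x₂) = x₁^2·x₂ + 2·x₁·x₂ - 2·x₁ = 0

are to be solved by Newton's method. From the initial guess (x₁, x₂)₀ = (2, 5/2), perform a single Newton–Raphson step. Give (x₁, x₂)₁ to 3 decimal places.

(2.235, 0.118)

At (2, 5/2): F = (-10.000, 16.000).
Jacobian J = [[2, -4], [2·x₁·x₂ + 2·x₂ - 2, x₁^2 + 2·x₁]].
At the point, J = [[2.000, -4.000], [13.000, 8.000]] (det J = 68.000).
Solving J·Δ = −F gives Δ = (0.235, -2.382).
Then the next iterate is (x₁, x₂)₁ = (2.235, 0.118).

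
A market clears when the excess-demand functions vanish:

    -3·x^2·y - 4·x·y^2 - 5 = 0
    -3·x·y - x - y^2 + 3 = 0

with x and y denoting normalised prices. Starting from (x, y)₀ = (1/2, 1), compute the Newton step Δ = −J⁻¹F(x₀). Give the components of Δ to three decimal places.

(-4.932, 5.636)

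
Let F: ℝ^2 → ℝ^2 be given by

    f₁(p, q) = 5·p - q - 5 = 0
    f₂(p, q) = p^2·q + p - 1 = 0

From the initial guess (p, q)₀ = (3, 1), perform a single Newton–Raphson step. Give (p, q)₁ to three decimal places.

(1.231, 1.154)

At (3, 1): F = (9.000, 11.000).
Jacobian J = [[5, -1], [2·p·q + 1, p^2]].
At the point, J = [[5.000, -1.000], [7.000, 9.000]] (det J = 52.000).
Solving J·Δ = −F gives Δ = (-1.769, 0.154).
Then the next iterate is (p, q)₁ = (1.231, 1.154).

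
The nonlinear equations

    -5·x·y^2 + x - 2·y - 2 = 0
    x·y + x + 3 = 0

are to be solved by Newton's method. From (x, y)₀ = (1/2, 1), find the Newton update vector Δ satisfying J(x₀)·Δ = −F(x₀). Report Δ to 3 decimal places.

(-2.083, 0.333)

At (1/2, 1): F = (-6.000, 4.000).
Jacobian J = [[-5·y^2 + 1, -10·x·y - 2], [y + 1, x]].
At the point, J = [[-4.000, -7.000], [2.000, 0.500]] (det J = 12.000).
Solving J·Δ = −F gives Δ = (-2.083, 0.333).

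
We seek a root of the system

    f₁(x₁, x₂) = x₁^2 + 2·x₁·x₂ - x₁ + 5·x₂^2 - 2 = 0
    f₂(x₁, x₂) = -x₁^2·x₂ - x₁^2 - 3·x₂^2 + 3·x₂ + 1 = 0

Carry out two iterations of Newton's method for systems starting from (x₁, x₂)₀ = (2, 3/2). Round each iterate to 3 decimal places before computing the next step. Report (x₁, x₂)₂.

(1.293, 0.457)

At (2, 3/2): F = (17.250, -11.250).
Jacobian J = [[2·x₁ + 2·x₂ - 1, 2·x₁ + 10·x₂], [-2·x₁·x₂ - 2·x₁, -x₁^2 - 6·x₂ + 3]].
At the point, J = [[6.000, 19.000], [-10.000, -10.000]] (det J = 130.000).
Solving J·Δ = −F gives Δ = (-0.317, -0.808).
Then the next iterate is (x₁, x₂)₁ = (1.683, 0.692).
Round to (1.683, 0.692) and repeat: F = (3.87308, -3.15316), J = [[3.750, 10.286], [-5.69527, -3.98449]].
Δ = (-0.390, -0.235), so (x₁, x₂)₂ = (1.293, 0.457).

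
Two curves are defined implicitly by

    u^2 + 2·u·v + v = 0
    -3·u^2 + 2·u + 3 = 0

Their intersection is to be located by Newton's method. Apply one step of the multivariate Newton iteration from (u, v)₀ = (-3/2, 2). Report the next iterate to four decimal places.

At (-3/2, 2): F = (-1.7500, -6.7500).
Jacobian J = [[2·u + 2·v, 2·u + 1], [-6·u + 2, 0]].
At the point, J = [[1.0000, -2.0000], [11.0000, 0.0000]] (det J = 22.0000).
Solving J·Δ = −F gives Δ = (0.6136, -0.5682).
Then the next iterate is (u, v)₁ = (-0.8864, 1.4318).

(-0.8864, 1.4318)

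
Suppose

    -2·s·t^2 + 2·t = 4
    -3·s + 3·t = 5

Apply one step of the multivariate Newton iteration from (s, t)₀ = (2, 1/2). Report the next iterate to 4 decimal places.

(-2.1333, -0.4667)

At (2, 1/2): F = (-4.0000, -9.5000).
Jacobian J = [[-2·t^2, -4·s·t + 2], [-3, 3]].
At the point, J = [[-0.5000, -2.0000], [-3.0000, 3.0000]] (det J = -7.5000).
Solving J·Δ = −F gives Δ = (-4.1333, -0.9667).
Then the next iterate is (s, t)₁ = (-2.1333, -0.4667).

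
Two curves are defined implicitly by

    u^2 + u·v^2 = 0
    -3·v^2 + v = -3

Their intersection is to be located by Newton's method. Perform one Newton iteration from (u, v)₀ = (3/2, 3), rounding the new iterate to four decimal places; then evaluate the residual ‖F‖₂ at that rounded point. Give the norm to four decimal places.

6.5683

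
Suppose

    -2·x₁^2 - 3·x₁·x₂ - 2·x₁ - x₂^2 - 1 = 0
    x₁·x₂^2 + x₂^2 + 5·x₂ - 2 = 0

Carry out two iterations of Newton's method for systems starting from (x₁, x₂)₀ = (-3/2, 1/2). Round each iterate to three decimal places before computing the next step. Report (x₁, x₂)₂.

At (-3/2, 1/2): F = (-0.500, 0.375).
Jacobian J = [[-4·x₁ - 3·x₂ - 2, -3·x₁ - 2·x₂], [x₂^2, 2·x₁·x₂ + 2·x₂ + 5]].
At the point, J = [[2.500, 3.500], [0.250, 4.500]] (det J = 10.375).
Solving J·Δ = −F gives Δ = (0.343, -0.102).
Then the next iterate is (x₁, x₂)₁ = (-1.157, 0.398).
Round to (-1.157, 0.398) and repeat: F = (-0.14024, -0.03487), J = [[1.434, 2.675], [0.15840, 4.87503]].
Δ = (0.090, 0.004), so (x₁, x₂)₂ = (-1.067, 0.402).

(-1.067, 0.402)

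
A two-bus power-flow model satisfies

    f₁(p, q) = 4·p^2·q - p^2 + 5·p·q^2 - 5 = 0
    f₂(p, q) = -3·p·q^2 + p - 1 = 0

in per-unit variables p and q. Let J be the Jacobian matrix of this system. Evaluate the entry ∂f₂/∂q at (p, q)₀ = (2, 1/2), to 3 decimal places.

-6.000

∂f₂/∂q = -6·p·q.
At (2, 1/2) this is -6.000.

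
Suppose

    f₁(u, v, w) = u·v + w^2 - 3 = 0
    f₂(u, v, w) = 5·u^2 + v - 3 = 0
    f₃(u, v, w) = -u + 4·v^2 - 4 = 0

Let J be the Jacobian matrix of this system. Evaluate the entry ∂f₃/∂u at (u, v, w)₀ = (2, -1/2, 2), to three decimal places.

∂f₃/∂u = -1.
At (2, -1/2, 2) this is -1.000.

-1.000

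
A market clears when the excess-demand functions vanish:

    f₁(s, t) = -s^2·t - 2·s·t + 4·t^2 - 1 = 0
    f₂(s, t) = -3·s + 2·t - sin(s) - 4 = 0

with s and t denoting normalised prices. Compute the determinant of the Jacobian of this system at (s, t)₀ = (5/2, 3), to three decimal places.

-13.965

J = [[-2·s·t - 2·t, -s^2 - 2·s + 8·t], [-cos(s) - 3, 2]].
At the point, J = [[-21.000, 12.750], [-2.19886, 2.000]].
det J = -13.965.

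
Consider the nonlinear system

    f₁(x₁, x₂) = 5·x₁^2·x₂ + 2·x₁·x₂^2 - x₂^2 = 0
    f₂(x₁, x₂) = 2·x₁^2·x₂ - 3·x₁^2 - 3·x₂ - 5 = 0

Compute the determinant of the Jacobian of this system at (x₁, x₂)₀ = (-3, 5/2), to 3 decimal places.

-817.500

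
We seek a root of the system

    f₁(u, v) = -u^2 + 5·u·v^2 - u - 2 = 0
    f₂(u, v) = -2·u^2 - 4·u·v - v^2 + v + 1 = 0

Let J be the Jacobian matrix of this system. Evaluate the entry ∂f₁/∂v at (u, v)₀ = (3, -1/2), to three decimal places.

-15.000

∂f₁/∂v = 10·u·v.
At (3, -1/2) this is -15.000.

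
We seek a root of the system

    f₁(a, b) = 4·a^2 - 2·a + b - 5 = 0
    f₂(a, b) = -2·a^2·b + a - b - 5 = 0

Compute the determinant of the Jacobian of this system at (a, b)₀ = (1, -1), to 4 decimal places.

-23.0000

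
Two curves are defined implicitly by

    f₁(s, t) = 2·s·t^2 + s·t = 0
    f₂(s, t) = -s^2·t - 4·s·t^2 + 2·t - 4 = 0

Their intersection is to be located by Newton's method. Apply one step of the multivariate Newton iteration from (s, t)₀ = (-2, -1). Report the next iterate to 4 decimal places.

(-2.0000, -0.6667)

At (-2, -1): F = (-2.0000, 6.0000).
Jacobian J = [[2·t^2 + t, 4·s·t + s], [-2·s·t - 4·t^2, -s^2 - 8·s·t + 2]].
At the point, J = [[1.0000, 6.0000], [-8.0000, -18.0000]] (det J = 30.0000).
Solving J·Δ = −F gives Δ = (0.0000, 0.3333).
Then the next iterate is (s, t)₁ = (-2.0000, -0.6667).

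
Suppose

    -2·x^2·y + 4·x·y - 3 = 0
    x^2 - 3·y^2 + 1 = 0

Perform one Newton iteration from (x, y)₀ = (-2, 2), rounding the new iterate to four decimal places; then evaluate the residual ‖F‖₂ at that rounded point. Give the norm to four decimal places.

11.0171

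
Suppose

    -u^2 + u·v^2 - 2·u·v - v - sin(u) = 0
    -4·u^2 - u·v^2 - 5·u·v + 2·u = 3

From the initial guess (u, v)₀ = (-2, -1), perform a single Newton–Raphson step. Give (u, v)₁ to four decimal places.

At (-2, -1): F = (-8.090703, -31.0000).
Jacobian J = [[-2·u + v^2 - 2·v - cos(u), 2·u·v - 2·u - 1], [-8·u - v^2 - 5·v + 2, -2·u·v - 5·u]].
At the point, J = [[7.416147, 7.0000], [22.0000, 6.0000]] (det J = -109.503119).
Solving J·Δ = −F gives Δ = (1.5384, -0.4740).
Then the next iterate is (u, v)₁ = (-0.4616, -1.4740).

(-0.4616, -1.4740)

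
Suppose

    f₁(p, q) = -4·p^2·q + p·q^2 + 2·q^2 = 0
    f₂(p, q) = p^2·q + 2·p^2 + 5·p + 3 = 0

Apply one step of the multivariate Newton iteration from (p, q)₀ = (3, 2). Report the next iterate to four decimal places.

At (3, 2): F = (-52.0000, 54.0000).
Jacobian J = [[-8·p·q + q^2, -4·p^2 + 2·p·q + 4·q], [2·p·q + 4·p + 5, p^2]].
At the point, J = [[-44.0000, -16.0000], [29.0000, 9.0000]] (det J = 68.0000).
Solving J·Δ = −F gives Δ = (-5.8235, 12.7647).
Then the next iterate is (p, q)₁ = (-2.8235, 14.7647).

(-2.8235, 14.7647)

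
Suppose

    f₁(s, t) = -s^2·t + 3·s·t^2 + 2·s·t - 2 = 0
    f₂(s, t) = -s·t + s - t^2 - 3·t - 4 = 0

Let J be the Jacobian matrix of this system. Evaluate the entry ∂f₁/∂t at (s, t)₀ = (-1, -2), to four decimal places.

∂f₁/∂t = -s^2 + 6·s·t + 2·s.
At (-1, -2) this is 9.0000.

9.0000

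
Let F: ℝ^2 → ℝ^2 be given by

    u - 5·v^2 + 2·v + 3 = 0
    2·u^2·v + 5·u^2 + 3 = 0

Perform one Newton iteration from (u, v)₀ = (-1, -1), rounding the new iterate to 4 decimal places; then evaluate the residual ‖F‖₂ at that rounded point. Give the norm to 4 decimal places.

At (-1, -1): F = (-5.0000, 6.0000).
Jacobian J = [[1, -10·v + 2], [4·u·v + 10·u, 2·u^2]].
At the point, J = [[1.0000, 12.0000], [-6.0000, 2.0000]] (det J = 74.0000).
Solving J·Δ = −F gives Δ = (1.1081, 0.3243).
Then the next iterate is (u, v)₁ = (0.1081, -0.6757).
Re-evaluating at (0.1081, -0.6757): F = (-0.526152, 3.042636), so ‖F‖₂ = 3.0878.

3.0878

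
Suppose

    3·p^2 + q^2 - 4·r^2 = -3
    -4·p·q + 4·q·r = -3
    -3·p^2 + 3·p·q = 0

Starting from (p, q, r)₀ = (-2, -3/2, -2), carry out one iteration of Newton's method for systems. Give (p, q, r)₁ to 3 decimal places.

At (-2, -3/2, -2): F = (1.250, 3.000, -3.000).
Jacobian J = [[6·p, 2·q, -8·r], [-4·q, -4·p + 4·r, 4·q], [-6·p + 3·q, 3·p, 0]].
At the point, J = [[-12.000, -3.000, 16.000], [6.000, 0.000, -6.000], [7.500, -6.000, 0.000]] (det J = -9.000).
Solving J·Δ = −F gives Δ = (-43.000, -54.250, -42.500).
Then the next iterate is (p, q, r)₁ = (-45.000, -55.750, -44.500).

(-45.000, -55.750, -44.500)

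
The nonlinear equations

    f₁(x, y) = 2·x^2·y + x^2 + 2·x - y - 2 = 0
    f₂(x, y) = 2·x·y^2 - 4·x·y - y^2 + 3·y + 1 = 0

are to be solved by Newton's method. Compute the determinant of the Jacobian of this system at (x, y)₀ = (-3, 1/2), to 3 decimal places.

J = [[4·x·y + 2·x + 2, 2·x^2 - 1], [2·y^2 - 4·y, 4·x·y - 4·x - 2·y + 3]].
At the point, J = [[-10.000, 17.000], [-1.500, 8.000]].
det J = -54.500.

-54.500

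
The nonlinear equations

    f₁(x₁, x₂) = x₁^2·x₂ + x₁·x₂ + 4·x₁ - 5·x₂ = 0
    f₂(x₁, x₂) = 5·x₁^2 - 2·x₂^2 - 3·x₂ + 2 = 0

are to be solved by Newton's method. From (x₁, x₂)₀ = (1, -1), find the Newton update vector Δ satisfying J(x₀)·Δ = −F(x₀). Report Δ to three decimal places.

(-1.000, 2.000)

At (1, -1): F = (7.000, 8.000).
Jacobian J = [[2·x₁·x₂ + x₂ + 4, x₁^2 + x₁ - 5], [10·x₁, -4·x₂ - 3]].
At the point, J = [[1.000, -3.000], [10.000, 1.000]] (det J = 31.000).
Solving J·Δ = −F gives Δ = (-1.000, 2.000).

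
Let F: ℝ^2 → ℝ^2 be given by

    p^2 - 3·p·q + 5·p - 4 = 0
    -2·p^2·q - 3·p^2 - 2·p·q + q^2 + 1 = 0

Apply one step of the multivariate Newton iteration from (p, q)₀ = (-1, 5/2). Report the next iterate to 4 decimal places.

At (-1, 5/2): F = (-0.5000, 4.2500).
Jacobian J = [[2·p - 3·q + 5, -3·p], [-4·p·q - 6·p - 2·q, -2·p^2 - 2·p + 2·q]].
At the point, J = [[-4.5000, 3.0000], [11.0000, 5.0000]] (det J = -55.5000).
Solving J·Δ = −F gives Δ = (-0.2748, -0.2455).
Then the next iterate is (p, q)₁ = (-1.2748, 2.2545).

(-1.2748, 2.2545)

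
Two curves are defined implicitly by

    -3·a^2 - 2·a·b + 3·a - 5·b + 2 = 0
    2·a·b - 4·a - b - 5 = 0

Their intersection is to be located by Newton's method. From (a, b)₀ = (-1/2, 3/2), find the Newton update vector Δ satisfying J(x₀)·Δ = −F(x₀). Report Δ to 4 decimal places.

(-1.1500, -2.4250)

At (-1/2, 3/2): F = (-6.2500, -6.0000).
Jacobian J = [[-6·a - 2·b + 3, -2·a - 5], [2·b - 4, 2·a - 1]].
At the point, J = [[3.0000, -4.0000], [-1.0000, -2.0000]] (det J = -10.0000).
Solving J·Δ = −F gives Δ = (-1.1500, -2.4250).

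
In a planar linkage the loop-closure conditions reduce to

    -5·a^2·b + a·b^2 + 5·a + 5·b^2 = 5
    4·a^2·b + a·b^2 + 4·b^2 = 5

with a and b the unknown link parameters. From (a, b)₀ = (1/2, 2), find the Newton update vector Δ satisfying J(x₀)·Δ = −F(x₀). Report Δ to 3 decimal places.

(0.044, -0.817)

At (1/2, 2): F = (17.000, 15.000).
Jacobian J = [[-10·a·b + b^2 + 5, -5·a^2 + 2·a·b + 10·b], [8·a·b + b^2, 4·a^2 + 2·a·b + 8·b]].
At the point, J = [[-1.000, 20.750], [12.000, 19.000]] (det J = -268.000).
Solving J·Δ = −F gives Δ = (0.044, -0.817).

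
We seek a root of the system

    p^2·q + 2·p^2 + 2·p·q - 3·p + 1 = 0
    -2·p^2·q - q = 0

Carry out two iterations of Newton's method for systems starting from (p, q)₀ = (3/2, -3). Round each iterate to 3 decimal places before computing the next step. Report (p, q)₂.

At (3/2, -3): F = (-14.750, 16.500).
Jacobian J = [[2·p·q + 4·p + 2·q - 3, p^2 + 2·p], [-4·p·q, -2·p^2 - 1]].
At the point, J = [[-12.000, 5.250], [18.000, -5.500]] (det J = -28.500).
Solving J·Δ = −F gives Δ = (-0.193, 2.368).
Then the next iterate is (p, q)₁ = (1.307, -0.632).
Round to (1.307, -0.632) and repeat: F = (-2.23616, 2.79123), J = [[-0.68805, 4.32225], [3.30410, -4.41650]].
Δ = (-0.195, 0.486), so (p, q)₂ = (1.112, -0.146).

(1.112, -0.146)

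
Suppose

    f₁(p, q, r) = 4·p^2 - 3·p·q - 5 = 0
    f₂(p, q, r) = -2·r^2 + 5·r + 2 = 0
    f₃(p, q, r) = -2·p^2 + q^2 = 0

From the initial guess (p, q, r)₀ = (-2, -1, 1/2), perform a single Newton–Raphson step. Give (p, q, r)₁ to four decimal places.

(-0.5455, 1.3182, -0.8333)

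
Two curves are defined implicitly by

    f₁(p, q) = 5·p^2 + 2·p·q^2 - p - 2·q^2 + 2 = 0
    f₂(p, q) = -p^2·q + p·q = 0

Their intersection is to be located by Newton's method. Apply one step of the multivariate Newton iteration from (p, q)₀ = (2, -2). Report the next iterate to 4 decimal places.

(-2.0000, -12.0000)

At (2, -2): F = (28.0000, 4.0000).
Jacobian J = [[10·p + 2·q^2 - 1, 4·p·q - 4·q], [-2·p·q + q, -p^2 + p]].
At the point, J = [[27.0000, -8.0000], [6.0000, -2.0000]] (det J = -6.0000).
Solving J·Δ = −F gives Δ = (-4.0000, -10.0000).
Then the next iterate is (p, q)₁ = (-2.0000, -12.0000).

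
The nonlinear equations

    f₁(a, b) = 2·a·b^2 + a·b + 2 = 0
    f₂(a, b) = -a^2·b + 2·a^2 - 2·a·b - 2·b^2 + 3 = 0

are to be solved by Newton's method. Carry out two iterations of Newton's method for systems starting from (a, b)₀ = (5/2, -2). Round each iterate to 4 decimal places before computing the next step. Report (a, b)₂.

(0.5365, -0.8836)

At (5/2, -2): F = (17.0000, 30.0000).
Jacobian J = [[2·b^2 + b, 4·a·b + a], [-2·a·b + 4·a - 2·b, -a^2 - 2·a - 4·b]].
At the point, J = [[6.0000, -17.5000], [24.0000, -3.2500]] (det J = 400.5000).
Solving J·Δ = −F gives Δ = (-1.1729, 0.5693).
Then the next iterate is (a, b)₁ = (1.3271, -1.4307).
Round to (1.3271, -1.4307) and repeat: F = (5.534207, 8.745689), J = [[2.663105, -6.267628], [11.967164, 1.307406]].
Δ = (-0.7906, 0.5471), so (a, b)₂ = (0.5365, -0.8836).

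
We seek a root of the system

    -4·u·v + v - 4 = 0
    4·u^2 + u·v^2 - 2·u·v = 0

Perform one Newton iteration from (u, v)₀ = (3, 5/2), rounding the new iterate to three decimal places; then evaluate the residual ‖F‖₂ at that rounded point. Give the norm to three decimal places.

At (3, 5/2): F = (-31.500, 39.750).
Jacobian J = [[-4·v, -4·u + 1], [8·u + v^2 - 2·v, 2·u·v - 2·u]].
At the point, J = [[-10.000, -11.000], [25.250, 9.000]] (det J = 187.750).
Solving J·Δ = −F gives Δ = (-0.819, -2.119).
Then the next iterate is (u, v)₁ = (2.181, 0.381).
Re-evaluating at (2.181, 0.381): F = (-6.94284, 17.68172), so ‖F‖₂ = 18.996.

18.996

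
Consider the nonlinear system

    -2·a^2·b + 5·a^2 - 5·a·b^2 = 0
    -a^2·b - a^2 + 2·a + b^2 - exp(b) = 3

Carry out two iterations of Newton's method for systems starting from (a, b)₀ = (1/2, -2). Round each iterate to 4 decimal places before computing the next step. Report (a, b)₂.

(-0.0473, -1.8209)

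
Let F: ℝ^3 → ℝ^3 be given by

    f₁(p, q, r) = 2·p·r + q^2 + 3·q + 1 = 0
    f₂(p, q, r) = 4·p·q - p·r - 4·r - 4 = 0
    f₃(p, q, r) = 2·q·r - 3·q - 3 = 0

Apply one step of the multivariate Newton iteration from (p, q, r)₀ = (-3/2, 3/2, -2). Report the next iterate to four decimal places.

At (-3/2, 3/2, -2): F = (13.7500, -8.0000, -13.5000).
Jacobian J = [[2·r, 2·q + 3, 2·p], [4·q - r, 4·p, -p - 4], [0, 2·r - 3, 2·q]].
At the point, J = [[-4.0000, 6.0000, -3.0000], [8.0000, -6.0000, -2.5000], [0.0000, -7.0000, 3.0000]] (det J = 166.0000).
Solving J·Δ = −F gives Δ = (0.4014, -1.3554, 1.3373).
Then the next iterate is (p, q, r)₁ = (-1.0986, 0.1446, -0.6627).

(-1.0986, 0.1446, -0.6627)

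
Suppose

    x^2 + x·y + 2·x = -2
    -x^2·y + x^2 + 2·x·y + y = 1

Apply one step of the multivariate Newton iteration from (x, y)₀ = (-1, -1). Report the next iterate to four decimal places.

At (-1, -1): F = (2.0000, 2.0000).
Jacobian J = [[2·x + y + 2, x], [-2·x·y + 2·x + 2·y, -x^2 + 2·x + 1]].
At the point, J = [[-1.0000, -1.0000], [-6.0000, -2.0000]] (det J = -4.0000).
Solving J·Δ = −F gives Δ = (-0.5000, 2.5000).
Then the next iterate is (x, y)₁ = (-1.5000, 1.5000).

(-1.5000, 1.5000)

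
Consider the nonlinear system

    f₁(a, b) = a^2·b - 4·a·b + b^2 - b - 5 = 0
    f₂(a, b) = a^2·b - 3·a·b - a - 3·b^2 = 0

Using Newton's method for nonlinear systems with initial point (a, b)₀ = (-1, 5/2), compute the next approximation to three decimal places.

(-0.812, 1.564)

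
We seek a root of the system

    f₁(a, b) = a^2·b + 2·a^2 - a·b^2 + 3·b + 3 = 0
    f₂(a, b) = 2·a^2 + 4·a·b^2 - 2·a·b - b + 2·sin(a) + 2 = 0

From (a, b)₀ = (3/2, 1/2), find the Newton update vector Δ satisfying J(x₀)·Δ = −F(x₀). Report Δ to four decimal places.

At (3/2, 1/2): F = (9.7500, 7.994990).
Jacobian J = [[2·a·b + 4·a - b^2, a^2 - 2·a·b + 3], [4·a + 4·b^2 - 2·b + 2·cos(a), 8·a·b - 2·a - 1]].
At the point, J = [[7.2500, 3.7500], [6.141474, 2.0000]] (det J = -8.530529).
Solving J·Δ = −F gives Δ = (-1.2287, -0.2246).

(-1.2287, -0.2246)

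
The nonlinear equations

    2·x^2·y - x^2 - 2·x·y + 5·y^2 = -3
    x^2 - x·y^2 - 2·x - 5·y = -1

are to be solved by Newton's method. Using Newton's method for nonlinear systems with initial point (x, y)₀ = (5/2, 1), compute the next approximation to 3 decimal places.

At (5/2, 1): F = (9.250, -5.250).
Jacobian J = [[4·x·y - 2·x - 2·y, 2·x^2 - 2·x + 10·y], [2·x - y^2 - 2, -2·x·y - 5]].
At the point, J = [[3.000, 17.500], [2.000, -10.000]] (det J = -65.000).
Solving J·Δ = −F gives Δ = (-0.010, -0.527).
Then the next iterate is (x, y)₁ = (2.490, 0.473).

(2.490, 0.473)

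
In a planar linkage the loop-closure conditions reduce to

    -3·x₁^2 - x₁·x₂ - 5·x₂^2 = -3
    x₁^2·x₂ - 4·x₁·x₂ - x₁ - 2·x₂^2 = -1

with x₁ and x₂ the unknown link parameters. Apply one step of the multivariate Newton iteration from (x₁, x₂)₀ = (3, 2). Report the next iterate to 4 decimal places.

(2.3702, 0.3737)

At (3, 2): F = (-50.0000, -16.0000).
Jacobian J = [[-6·x₁ - x₂, -x₁ - 10·x₂], [2·x₁·x₂ - 4·x₂ - 1, x₁^2 - 4·x₁ - 4·x₂]].
At the point, J = [[-20.0000, -23.0000], [3.0000, -11.0000]] (det J = 289.0000).
Solving J·Δ = −F gives Δ = (-0.6298, -1.6263).
Then the next iterate is (x₁, x₂)₁ = (2.3702, 0.3737).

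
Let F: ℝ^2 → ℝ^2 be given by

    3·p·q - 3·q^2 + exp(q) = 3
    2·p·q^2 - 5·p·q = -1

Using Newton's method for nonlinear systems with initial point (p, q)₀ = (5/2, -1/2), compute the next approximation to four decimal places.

At (5/2, -1/2): F = (-6.893469, 8.5000).
Jacobian J = [[3·q, 3·p - 6·q + exp(q)], [2·q^2 - 5·q, 4·p·q - 5·p]].
At the point, J = [[-1.5000, 11.106531], [3.0000, -17.5000]] (det J = -7.069592).
Solving J·Δ = −F gives Δ = (3.7103, 1.1218).
Then the next iterate is (p, q)₁ = (6.2103, 0.6218).

(6.2103, 0.6218)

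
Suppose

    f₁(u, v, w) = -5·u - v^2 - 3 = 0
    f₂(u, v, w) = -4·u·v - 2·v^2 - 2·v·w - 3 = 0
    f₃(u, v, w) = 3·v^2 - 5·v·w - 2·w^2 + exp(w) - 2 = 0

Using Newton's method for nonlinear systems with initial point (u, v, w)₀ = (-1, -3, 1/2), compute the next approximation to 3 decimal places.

(-0.477, -1.397, 0.446)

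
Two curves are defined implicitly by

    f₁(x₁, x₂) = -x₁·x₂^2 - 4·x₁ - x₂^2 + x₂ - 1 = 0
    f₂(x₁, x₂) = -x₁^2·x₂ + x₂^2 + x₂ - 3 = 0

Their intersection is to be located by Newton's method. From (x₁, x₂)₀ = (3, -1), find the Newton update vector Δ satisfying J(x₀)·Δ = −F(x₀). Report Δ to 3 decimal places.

At (3, -1): F = (-18.000, 6.000).
Jacobian J = [[-x₂^2 - 4, -2·x₁·x₂ - 2·x₂ + 1], [-2·x₁·x₂, -x₁^2 + 2·x₂ + 1]].
At the point, J = [[-5.000, 9.000], [6.000, -10.000]] (det J = -4.000).
Solving J·Δ = −F gives Δ = (31.500, 19.500).

(31.500, 19.500)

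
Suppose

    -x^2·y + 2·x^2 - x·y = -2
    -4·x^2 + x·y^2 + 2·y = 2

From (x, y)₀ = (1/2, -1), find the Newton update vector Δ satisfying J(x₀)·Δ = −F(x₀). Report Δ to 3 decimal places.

At (1/2, -1): F = (3.250, -4.500).
Jacobian J = [[-2·x·y + 4·x - y, -x^2 - x], [-8·x + y^2, 2·x·y + 2]].
At the point, J = [[4.000, -0.750], [-3.000, 1.000]] (det J = 1.750).
Solving J·Δ = −F gives Δ = (0.071, 4.714).

(0.071, 4.714)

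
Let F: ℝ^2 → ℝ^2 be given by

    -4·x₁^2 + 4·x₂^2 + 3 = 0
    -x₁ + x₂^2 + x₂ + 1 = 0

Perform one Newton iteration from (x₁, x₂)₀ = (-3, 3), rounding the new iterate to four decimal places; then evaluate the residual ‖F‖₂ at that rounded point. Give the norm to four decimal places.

4.5079

At (-3, 3): F = (3.0000, 16.0000).
Jacobian J = [[-8·x₁, 8·x₂], [-1, 2·x₂ + 1]].
At the point, J = [[24.0000, 24.0000], [-1.0000, 7.0000]] (det J = 192.0000).
Solving J·Δ = −F gives Δ = (1.8906, -2.0156).
Then the next iterate is (x₁, x₂)₁ = (-1.1094, 0.9844).
Re-evaluating at (-1.1094, 0.9844): F = (1.9531, 4.062843), so ‖F‖₂ = 4.5079.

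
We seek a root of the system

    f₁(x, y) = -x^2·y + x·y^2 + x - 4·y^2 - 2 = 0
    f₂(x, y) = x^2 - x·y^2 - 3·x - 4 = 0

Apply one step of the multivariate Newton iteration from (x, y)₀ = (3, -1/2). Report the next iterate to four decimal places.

(3.6403, 0.4964)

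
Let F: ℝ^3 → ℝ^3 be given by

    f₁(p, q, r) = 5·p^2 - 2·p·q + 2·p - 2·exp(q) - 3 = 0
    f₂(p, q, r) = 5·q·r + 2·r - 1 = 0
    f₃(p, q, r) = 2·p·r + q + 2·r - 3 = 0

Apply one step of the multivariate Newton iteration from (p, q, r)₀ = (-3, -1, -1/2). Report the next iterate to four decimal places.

At (-3, -1, -1/2): F = (29.264241, 0.5000, -2.0000).
Jacobian J = [[10·p - 2·q + 2, -2·p - 2·exp(q), 0], [0, 5·r, 5·q + 2], [2·r, 1, 2·p + 2]].
At the point, J = [[-26.0000, 5.264241, 0.0000], [0.0000, -2.5000, -3.0000], [-1.0000, 1.0000, -4.0000]] (det J = -322.207277).
Solving J·Δ = −F gives Δ = (1.3114, 0.9180, -0.5983).
Then the next iterate is (p, q, r)₁ = (-1.6886, -0.0820, -1.0983).

(-1.6886, -0.0820, -1.0983)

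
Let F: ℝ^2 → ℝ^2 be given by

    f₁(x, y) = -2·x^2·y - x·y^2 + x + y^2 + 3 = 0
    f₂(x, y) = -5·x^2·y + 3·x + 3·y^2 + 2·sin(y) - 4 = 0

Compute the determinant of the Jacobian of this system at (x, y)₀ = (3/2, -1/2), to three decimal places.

-4.856

J = [[-4·x·y - y^2 + 1, -2·x^2 - 2·x·y + 2·y], [-10·x·y + 3, -5·x^2 + 6·y + 2·cos(y)]].
At the point, J = [[3.750, -4.000], [10.500, -12.49483]].
det J = -4.856.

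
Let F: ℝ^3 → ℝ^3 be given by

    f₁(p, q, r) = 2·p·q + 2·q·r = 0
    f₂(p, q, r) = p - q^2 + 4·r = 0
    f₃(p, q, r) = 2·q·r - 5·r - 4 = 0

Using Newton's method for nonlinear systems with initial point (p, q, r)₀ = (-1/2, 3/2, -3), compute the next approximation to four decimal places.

(-2.5517, 0.6466, 0.5603)

At (-1/2, 3/2, -3): F = (-10.5000, -14.7500, 2.0000).
Jacobian J = [[2·q, 2·p + 2·r, 2·q], [1, -2·q, 4], [0, 2·r, 2·q - 5]].
At the point, J = [[3.0000, -7.0000, 3.0000], [1.0000, -3.0000, 4.0000], [0.0000, -6.0000, -2.0000]] (det J = 58.0000).
Solving J·Δ = −F gives Δ = (-2.0517, -0.8534, 3.5603).
Then the next iterate is (p, q, r)₁ = (-2.5517, 0.6466, 0.5603).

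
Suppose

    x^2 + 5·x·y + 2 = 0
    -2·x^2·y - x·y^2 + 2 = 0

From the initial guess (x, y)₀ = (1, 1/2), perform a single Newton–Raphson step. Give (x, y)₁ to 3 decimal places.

At (1, 1/2): F = (5.500, 0.750).
Jacobian J = [[2·x + 5·y, 5·x], [-4·x·y - y^2, -2·x^2 - 2·x·y]].
At the point, J = [[4.500, 5.000], [-2.250, -3.000]] (det J = -2.250).
Solving J·Δ = −F gives Δ = (-9.000, 7.000).
Then the next iterate is (x, y)₁ = (-8.000, 7.500).

(-8.000, 7.500)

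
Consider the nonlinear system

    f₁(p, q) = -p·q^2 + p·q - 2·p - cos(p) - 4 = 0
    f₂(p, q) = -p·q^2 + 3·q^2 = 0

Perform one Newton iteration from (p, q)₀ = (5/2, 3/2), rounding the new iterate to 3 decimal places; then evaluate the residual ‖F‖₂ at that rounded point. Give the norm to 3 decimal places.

At (5/2, 3/2): F = (-10.07386, 1.125).
Jacobian J = [[-q^2 + q + sin(p) - 2, -2·p·q + p], [-q^2, -2·p·q + 6·q]].
At the point, J = [[-2.15153, -5.000], [-2.250, 1.500]] (det J = -14.47729).
Solving J·Δ = −F gives Δ = (-0.655, -1.733).
Then the next iterate is (p, q)₁ = (1.845, -0.233).
Re-evaluating at (1.845, -0.233): F = (-7.94927, 0.06270), so ‖F‖₂ = 7.950.

7.950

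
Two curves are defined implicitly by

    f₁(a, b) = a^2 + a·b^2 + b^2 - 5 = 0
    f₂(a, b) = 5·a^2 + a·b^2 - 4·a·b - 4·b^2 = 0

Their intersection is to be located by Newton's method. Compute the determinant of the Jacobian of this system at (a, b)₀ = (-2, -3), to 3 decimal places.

214.000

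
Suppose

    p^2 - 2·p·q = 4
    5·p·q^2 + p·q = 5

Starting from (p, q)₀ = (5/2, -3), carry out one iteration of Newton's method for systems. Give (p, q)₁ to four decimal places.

At (5/2, -3): F = (17.2500, 100.0000).
Jacobian J = [[2·p - 2·q, -2·p], [5·q^2 + q, 10·p·q + p]].
At the point, J = [[11.0000, -5.0000], [42.0000, -72.5000]] (det J = -587.5000).
Solving J·Δ = −F gives Δ = (-1.2777, 0.6391).
Then the next iterate is (p, q)₁ = (1.2223, -2.3609).

(1.2223, -2.3609)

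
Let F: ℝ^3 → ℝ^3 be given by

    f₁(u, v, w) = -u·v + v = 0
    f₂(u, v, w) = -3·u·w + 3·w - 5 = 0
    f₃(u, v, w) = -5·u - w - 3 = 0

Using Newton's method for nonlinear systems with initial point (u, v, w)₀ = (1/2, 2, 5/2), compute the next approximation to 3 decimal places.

(-0.383, -3.533, -1.083)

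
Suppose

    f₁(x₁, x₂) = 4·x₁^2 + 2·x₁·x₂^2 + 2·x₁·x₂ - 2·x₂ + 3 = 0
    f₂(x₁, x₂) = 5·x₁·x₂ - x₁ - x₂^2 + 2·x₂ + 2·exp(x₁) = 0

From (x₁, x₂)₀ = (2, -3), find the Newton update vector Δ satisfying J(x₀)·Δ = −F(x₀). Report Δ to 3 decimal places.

At (2, -3): F = (49.000, -32.22189).
Jacobian J = [[8·x₁ + 2·x₂^2 + 2·x₂, 4·x₁·x₂ + 2·x₁ - 2], [5·x₂ + 2·exp(x₁) - 1, 5·x₁ - 2·x₂ + 2]].
At the point, J = [[28.000, -22.000], [-1.22189, 18.000]] (det J = 477.11847).
Solving J·Δ = −F gives Δ = (-0.363, 1.765).

(-0.363, 1.765)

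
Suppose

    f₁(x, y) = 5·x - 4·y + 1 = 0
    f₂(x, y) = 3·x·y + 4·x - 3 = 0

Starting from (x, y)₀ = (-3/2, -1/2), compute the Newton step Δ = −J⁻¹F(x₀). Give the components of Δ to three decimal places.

At (-3/2, -1/2): F = (-4.500, -6.750).
Jacobian J = [[5, -4], [3·y + 4, 3·x]].
At the point, J = [[5.000, -4.000], [2.500, -4.500]] (det J = -12.500).
Solving J·Δ = −F gives Δ = (-0.540, -1.800).

(-0.540, -1.800)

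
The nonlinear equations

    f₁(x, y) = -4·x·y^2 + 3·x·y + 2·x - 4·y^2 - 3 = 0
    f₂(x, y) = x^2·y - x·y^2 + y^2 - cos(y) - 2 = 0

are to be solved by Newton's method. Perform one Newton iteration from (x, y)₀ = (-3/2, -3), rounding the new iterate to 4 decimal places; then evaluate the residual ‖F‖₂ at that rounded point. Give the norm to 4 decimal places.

At (-3/2, -3): F = (25.5000, 14.739992).
Jacobian J = [[-4·y^2 + 3·y + 2, -8·x·y + 3·x - 8·y], [2·x·y - y^2, x^2 - 2·x·y + 2·y + sin(y)]].
At the point, J = [[-43.0000, -16.5000], [0.0000, -12.891120]] (det J = 554.318160).
Solving J·Δ = −F gives Δ = (0.1543, 1.1434).
Then the next iterate is (x, y)₁ = (-1.3457, -1.8566).
Re-evaluating at (-1.3457, -1.8566): F = (6.570341, 3.005338), so ‖F‖₂ = 7.2251.

7.2251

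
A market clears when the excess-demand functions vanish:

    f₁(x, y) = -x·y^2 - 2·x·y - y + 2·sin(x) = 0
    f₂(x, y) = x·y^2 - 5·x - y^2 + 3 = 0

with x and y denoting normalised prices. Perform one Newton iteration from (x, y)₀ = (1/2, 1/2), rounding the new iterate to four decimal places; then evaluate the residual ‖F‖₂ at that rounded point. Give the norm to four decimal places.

0.0093

At (1/2, 1/2): F = (-0.166149, 0.3750).
Jacobian J = [[-y^2 - 2·y + 2·cos(x), -2·x·y - 2·x - 1], [y^2 - 5, 2·x·y - 2·y]].
At the point, J = [[0.505165, -2.5000], [-4.7500, -0.5000]] (det J = -12.127583).
Solving J·Δ = −F gives Δ = (0.0842, -0.0495).
Then the next iterate is (x, y)₁ = (0.5842, 0.4505).
Re-evaluating at (0.5842, 0.4505): F = (0.007637, -0.005387), so ‖F‖₂ = 0.0093.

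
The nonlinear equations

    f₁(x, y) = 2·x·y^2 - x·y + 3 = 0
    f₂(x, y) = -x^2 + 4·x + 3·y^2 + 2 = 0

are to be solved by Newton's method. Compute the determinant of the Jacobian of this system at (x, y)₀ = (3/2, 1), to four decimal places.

1.5000

J = [[2·y^2 - y, 4·x·y - x], [-2·x + 4, 6·y]].
At the point, J = [[1.0000, 4.5000], [1.0000, 6.0000]].
det J = 1.5000.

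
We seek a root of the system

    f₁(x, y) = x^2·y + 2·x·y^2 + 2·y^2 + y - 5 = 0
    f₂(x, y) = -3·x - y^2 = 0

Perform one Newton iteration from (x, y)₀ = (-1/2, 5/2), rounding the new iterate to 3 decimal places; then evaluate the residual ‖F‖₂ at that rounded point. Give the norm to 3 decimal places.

1.339

At (-1/2, 5/2): F = (4.375, -4.750).
Jacobian J = [[2·x·y + 2·y^2, x^2 + 4·x·y + 4·y + 1], [-3, -2·y]].
At the point, J = [[10.000, 6.250], [-3.000, -5.000]] (det J = -31.250).
Solving J·Δ = −F gives Δ = (0.250, -1.100).
Then the next iterate is (x, y)₁ = (-0.250, 1.400).
Re-evaluating at (-0.250, 1.400): F = (-0.57250, -1.210), so ‖F‖₂ = 1.339.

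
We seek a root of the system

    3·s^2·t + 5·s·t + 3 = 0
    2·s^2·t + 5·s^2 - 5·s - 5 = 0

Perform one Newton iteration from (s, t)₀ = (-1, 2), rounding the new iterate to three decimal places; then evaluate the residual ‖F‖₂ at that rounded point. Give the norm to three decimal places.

At (-1, 2): F = (-1.000, 9.000).
Jacobian J = [[6·s·t + 5·t, 3·s^2 + 5·s], [4·s·t + 10·s - 5, 2·s^2]].
At the point, J = [[-2.000, -2.000], [-23.000, 2.000]] (det J = -50.000).
Solving J·Δ = −F gives Δ = (0.320, -0.820).
Then the next iterate is (s, t)₁ = (-0.680, 1.180).
Re-evaluating at (-0.680, 1.180): F = (0.62490, 1.80326), so ‖F‖₂ = 1.908.

1.908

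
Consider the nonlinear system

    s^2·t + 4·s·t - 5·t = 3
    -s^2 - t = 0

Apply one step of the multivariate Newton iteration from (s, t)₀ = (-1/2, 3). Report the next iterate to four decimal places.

At (-1/2, 3): F = (-23.2500, -3.2500).
Jacobian J = [[2·s·t + 4·t, s^2 + 4·s - 5], [-2·s, -1]].
At the point, J = [[9.0000, -6.7500], [1.0000, -1.0000]] (det J = -2.2500).
Solving J·Δ = −F gives Δ = (0.5833, -2.6667).
Then the next iterate is (s, t)₁ = (0.0833, 0.3333).

(0.0833, 0.3333)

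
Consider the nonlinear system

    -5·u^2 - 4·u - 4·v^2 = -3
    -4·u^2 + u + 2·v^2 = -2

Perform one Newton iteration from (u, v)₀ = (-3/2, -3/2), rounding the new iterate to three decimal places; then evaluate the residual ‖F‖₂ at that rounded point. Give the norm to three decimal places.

2.298

At (-3/2, -3/2): F = (-11.250, -4.000).
Jacobian J = [[-10·u - 4, -8·v], [-8·u + 1, 4·v]].
At the point, J = [[11.000, 12.000], [13.000, -6.000]] (det J = -222.000).
Solving J·Δ = −F gives Δ = (0.520, 0.461).
Then the next iterate is (u, v)₁ = (-0.980, -1.039).
Re-evaluating at (-0.980, -1.039): F = (-2.20008, -0.66256), so ‖F‖₂ = 2.298.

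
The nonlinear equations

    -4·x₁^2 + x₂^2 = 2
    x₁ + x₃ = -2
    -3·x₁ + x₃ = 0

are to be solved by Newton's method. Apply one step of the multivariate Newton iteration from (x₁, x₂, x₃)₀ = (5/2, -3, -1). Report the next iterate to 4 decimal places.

At (5/2, -3, -1): F = (-18.0000, 3.5000, -8.5000).
Jacobian J = [[-8·x₁, 2·x₂, 0], [1, 0, 1], [-3, 0, 1]].
At the point, J = [[-20.0000, -6.0000, 0.0000], [1.0000, 0.0000, 1.0000], [-3.0000, 0.0000, 1.0000]] (det J = 24.0000).
Solving J·Δ = −F gives Δ = (-3.0000, 7.0000, -0.5000).
Then the next iterate is (x₁, x₂, x₃)₁ = (-0.5000, 4.0000, -1.5000).

(-0.5000, 4.0000, -1.5000)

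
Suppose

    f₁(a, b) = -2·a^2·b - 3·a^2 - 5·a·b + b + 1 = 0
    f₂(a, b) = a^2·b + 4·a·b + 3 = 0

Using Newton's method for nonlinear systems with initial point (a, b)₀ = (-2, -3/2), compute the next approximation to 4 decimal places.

At (-2, -3/2): F = (-15.5000, 9.0000).
Jacobian J = [[-4·a·b - 6·a - 5·b, -2·a^2 - 5·a + 1], [2·a·b + 4·b, a^2 + 4·a]].
At the point, J = [[7.5000, 3.0000], [0.0000, -4.0000]] (det J = -30.0000).
Solving J·Δ = −F gives Δ = (1.1667, 2.2500).
Then the next iterate is (a, b)₁ = (-0.8333, 0.7500).

(-0.8333, 0.7500)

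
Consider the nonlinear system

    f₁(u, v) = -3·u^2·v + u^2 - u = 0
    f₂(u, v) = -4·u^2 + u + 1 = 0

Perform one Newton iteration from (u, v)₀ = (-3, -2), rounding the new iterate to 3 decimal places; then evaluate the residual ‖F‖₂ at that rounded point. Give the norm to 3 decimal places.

At (-3, -2): F = (66.000, -38.000).
Jacobian J = [[-6·u·v + 2·u - 1, -3·u^2], [-8·u + 1, 0]].
At the point, J = [[-43.000, -27.000], [25.000, 0.000]] (det J = 675.000).
Solving J·Δ = −F gives Δ = (1.520, 0.024).
Then the next iterate is (u, v)₁ = (-1.480, -1.976).
Re-evaluating at (-1.480, -1.976): F = (16.65509, -9.24160), so ‖F‖₂ = 19.047.

19.047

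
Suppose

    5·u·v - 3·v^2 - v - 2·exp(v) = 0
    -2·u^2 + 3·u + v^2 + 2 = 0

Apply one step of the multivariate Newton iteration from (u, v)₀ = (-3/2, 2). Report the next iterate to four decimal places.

At (-3/2, 2): F = (-43.778112, -3.0000).
Jacobian J = [[5·v, 5·u - 6·v - 2·exp(v) - 1], [-4·u + 3, 2·v]].
At the point, J = [[10.0000, -35.278112], [9.0000, 4.0000]] (det J = 357.503010).
Solving J·Δ = −F gives Δ = (0.7859, -1.0182).
Then the next iterate is (u, v)₁ = (-0.7141, 0.9818).

(-0.7141, 0.9818)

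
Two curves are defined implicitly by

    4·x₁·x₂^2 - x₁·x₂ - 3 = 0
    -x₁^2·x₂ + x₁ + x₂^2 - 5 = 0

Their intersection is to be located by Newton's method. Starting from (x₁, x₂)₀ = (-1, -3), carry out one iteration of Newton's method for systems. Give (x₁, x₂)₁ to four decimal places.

At (-1, -3): F = (-42.0000, 6.0000).
Jacobian J = [[4·x₂^2 - x₂, 8·x₁·x₂ - x₁], [-2·x₁·x₂ + 1, -x₁^2 + 2·x₂]].
At the point, J = [[39.0000, 25.0000], [-5.0000, -7.0000]] (det J = -148.0000).
Solving J·Δ = −F gives Δ = (0.9730, 0.1622).
Then the next iterate is (x₁, x₂)₁ = (-0.0270, -2.8378).

(-0.0270, -2.8378)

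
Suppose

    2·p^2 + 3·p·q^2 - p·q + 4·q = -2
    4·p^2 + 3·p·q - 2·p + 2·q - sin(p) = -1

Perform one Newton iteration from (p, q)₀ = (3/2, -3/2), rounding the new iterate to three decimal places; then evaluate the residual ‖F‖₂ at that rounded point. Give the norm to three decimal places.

At (3/2, -3/2): F = (12.875, -3.74749).
Jacobian J = [[4·p + 3·q^2 - q, 6·p·q - p + 4], [8·p + 3·q - cos(p) - 2, 3·p + 2]].
At the point, J = [[14.250, -11.000], [5.42926, 6.500]] (det J = 152.34689).
Solving J·Δ = −F gives Δ = (-0.279, 0.809).
Then the next iterate is (p, q)₁ = (1.221, -0.691).
Re-evaluating at (1.221, -0.691): F = (4.81041, -0.33121), so ‖F‖₂ = 4.822.

4.822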